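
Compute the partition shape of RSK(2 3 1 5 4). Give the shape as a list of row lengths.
Row-insert each entry into an empty tableau.

After inserting 2: P = [[2]].
After inserting 3: P = [[2, 3]].
After inserting 1: P = [[1, 3], [2]].
After inserting 5: P = [[1, 3, 5], [2]].
After inserting 4: P = [[1, 3, 4], [2, 5]].

The final insertion tableau P = [[1, 3, 4], [2, 5]] has shape [3, 2].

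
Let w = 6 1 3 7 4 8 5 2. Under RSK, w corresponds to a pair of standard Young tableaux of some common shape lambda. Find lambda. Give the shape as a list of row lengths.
[4, 3, 1]

Row-insert each entry into an empty tableau.

After inserting 6: P = [[6]].
After inserting 1: P = [[1], [6]].
After inserting 3: P = [[1, 3], [6]].
After inserting 7: P = [[1, 3, 7], [6]].
After inserting 4: P = [[1, 3, 4], [6, 7]].
After inserting 8: P = [[1, 3, 4, 8], [6, 7]].
After inserting 5: P = [[1, 3, 4, 5], [6, 7, 8]].
After inserting 2: P = [[1, 2, 4, 5], [3, 7, 8], [6]].

The final insertion tableau P = [[1, 2, 4, 5], [3, 7, 8], [6]] has shape [4, 3, 1].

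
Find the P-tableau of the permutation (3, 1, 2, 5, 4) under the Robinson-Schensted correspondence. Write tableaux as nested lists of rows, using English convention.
P = [[1, 2, 4], [3, 5]]

After inserting 3: P = [[3]].
After inserting 1: P = [[1], [3]].
After inserting 2: P = [[1, 2], [3]].
After inserting 5: P = [[1, 2, 5], [3]].
After inserting 4: P = [[1, 2, 4], [3, 5]].

So P = [[1, 2, 4], [3, 5]].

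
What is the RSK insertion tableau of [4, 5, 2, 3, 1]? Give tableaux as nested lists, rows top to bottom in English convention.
Insert 4: appended to row 1. P = [[4]].
Insert 5: appended to row 1. P = [[4, 5]].
Insert 2: 2 bumps 4 from row 1; 4 starts row 2. P = [[2, 5], [4]].
Insert 3: 3 bumps 5 from row 1; 5 appends to row 2. P = [[2, 3], [4, 5]].
Insert 1: 1 bumps 2 from row 1; 2 bumps 4 from row 2; 4 starts row 3. P = [[1, 3], [2, 5], [4]].

So P = [[1, 3], [2, 5], [4]].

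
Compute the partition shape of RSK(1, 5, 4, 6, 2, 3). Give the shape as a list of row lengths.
[3, 2, 1]

Row-insert each entry into an empty tableau.

After inserting 1: P = [[1]].
After inserting 5: P = [[1, 5]].
After inserting 4: P = [[1, 4], [5]].
After inserting 6: P = [[1, 4, 6], [5]].
After inserting 2: P = [[1, 2, 6], [4], [5]].
After inserting 3: P = [[1, 2, 3], [4, 6], [5]].

The final insertion tableau P = [[1, 2, 3], [4, 6], [5]] has shape [3, 2, 1].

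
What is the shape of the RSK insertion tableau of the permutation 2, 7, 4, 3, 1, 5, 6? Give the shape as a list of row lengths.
RSK row insertion gives P = [[1, 3, 5, 6], [2], [4], [7]], which has shape [4, 1, 1, 1].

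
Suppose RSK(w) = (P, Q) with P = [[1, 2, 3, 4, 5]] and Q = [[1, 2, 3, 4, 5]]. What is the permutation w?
Reverse the RSK construction: for i from n down to 1, find the cell of Q containing i, remove the entry at that cell from P, and reverse-bump it up through P; the value ejected from row 1 is w(i).

Step i=5: Q has 5 at row 1, column 5; remove that cell from P, ejecting 5. So w(5) = 5. P is now [[1, 2, 3, 4]].
Step i=4: Q has 4 at row 1, column 4; remove that cell from P, ejecting 4. So w(4) = 4. P is now [[1, 2, 3]].
Step i=3: Q has 3 at row 1, column 3; remove that cell from P, ejecting 3. So w(3) = 3. P is now [[1, 2]].
Step i=2: Q has 2 at row 1, column 2; remove that cell from P, ejecting 2. So w(2) = 2. P is now [[1]].
Step i=1: Q has 1 at row 1, column 1; remove that cell from P, ejecting 1. So w(1) = 1. P is now [].

So w = 1 2 3 4 5.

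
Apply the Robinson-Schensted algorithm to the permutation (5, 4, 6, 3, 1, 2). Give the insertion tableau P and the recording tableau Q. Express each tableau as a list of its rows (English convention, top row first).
P = [[1, 2], [3, 6], [4], [5]], Q = [[1, 3], [2, 6], [4], [5]]

Insert each entry of the permutation into P by Schensted row insertion, recording in Q the position of each new cell.

Insert 5: appended to row 1. P = [[5]], Q = [[1]].
Insert 4: 4 bumps 5 from row 1; 5 starts row 2. P = [[4], [5]], Q = [[1], [2]].
Insert 6: appended to row 1. P = [[4, 6], [5]], Q = [[1, 3], [2]].
Insert 3: 3 bumps 4 from row 1; 4 bumps 5 from row 2; 5 starts row 3. P = [[3, 6], [4], [5]], Q = [[1, 3], [2], [4]].
Insert 1: 1 bumps 3 from row 1; 3 bumps 4 from row 2; 4 bumps 5 from row 3; 5 starts row 4. P = [[1, 6], [3], [4], [5]], Q = [[1, 3], [2], [4], [5]].
Insert 2: 2 bumps 6 from row 1; 6 appends to row 2. P = [[1, 2], [3, 6], [4], [5]], Q = [[1, 3], [2, 6], [4], [5]].

So P = [[1, 2], [3, 6], [4], [5]], Q = [[1, 3], [2, 6], [4], [5]].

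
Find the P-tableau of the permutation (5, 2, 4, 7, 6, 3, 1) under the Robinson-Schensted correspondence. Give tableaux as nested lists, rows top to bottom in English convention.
After inserting 5: P = [[5]].
After inserting 2: P = [[2], [5]].
After inserting 4: P = [[2, 4], [5]].
After inserting 7: P = [[2, 4, 7], [5]].
After inserting 6: P = [[2, 4, 6], [5, 7]].
After inserting 3: P = [[2, 3, 6], [4, 7], [5]].
After inserting 1: P = [[1, 3, 6], [2, 7], [4], [5]].

So P = [[1, 3, 6], [2, 7], [4], [5]].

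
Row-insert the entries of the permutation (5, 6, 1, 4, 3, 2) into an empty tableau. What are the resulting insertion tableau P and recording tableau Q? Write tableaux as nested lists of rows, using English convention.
Insert each entry of the permutation into P by Schensted row insertion, recording in Q the position of each new cell.

Insert 5: appended to row 1. P = [[5]].
Insert 6: appended to row 1. P = [[5, 6]].
Insert 1: 1 bumps 5 from row 1; 5 starts row 2. P = [[1, 6], [5]].
Insert 4: 4 bumps 6 from row 1; 6 appends to row 2. P = [[1, 4], [5, 6]].
Insert 3: 3 bumps 4 from row 1; 4 bumps 5 from row 2; 5 starts row 3. P = [[1, 3], [4, 6], [5]].
Insert 2: 2 bumps 3 from row 1; 3 bumps 4 from row 2; 4 bumps 5 from row 3; 5 starts row 4. P = [[1, 2], [3, 6], [4], [5]].

So P = [[1, 2], [3, 6], [4], [5]], Q = [[1, 2], [3, 4], [5], [6]].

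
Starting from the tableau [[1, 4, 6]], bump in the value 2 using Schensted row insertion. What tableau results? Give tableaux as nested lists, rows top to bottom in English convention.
[[1, 2, 6], [4]]

In row 1, 2 replaces 4 (the leftmost entry greater than 2); 4 is bumped to row 2. 4 starts a new row 2. The new tableau is [[1, 2, 6], [4]].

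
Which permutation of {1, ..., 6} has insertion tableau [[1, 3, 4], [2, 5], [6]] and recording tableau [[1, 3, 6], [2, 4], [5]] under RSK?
Reverse the RSK construction: for i from n down to 1, find the cell of Q containing i, remove the entry at that cell from P, and reverse-bump it up through P; the value ejected from row 1 is w(i).

Step i=6: Q has 6 at row 1, column 3; remove that cell from P, ejecting 4. So w(6) = 4. P is now [[1, 3], [2, 5], [6]].
Step i=5: Q has 5 at row 3, column 1; remove 6 from row 3 of P and reverse-bump: 6 enters row 2 and ejects 5; 5 enters row 1 and ejects 3. So w(5) = 3. P is now [[1, 5], [2, 6]].
Step i=4: Q has 4 at row 2, column 2; remove 6 from row 2 of P and reverse-bump: 6 enters row 1 and ejects 5. So w(4) = 5. P is now [[1, 6], [2]].
Step i=3: Q has 3 at row 1, column 2; remove that cell from P, ejecting 6. So w(3) = 6. P is now [[1], [2]].
Step i=2: Q has 2 at row 2, column 1; remove 2 from row 2 of P and reverse-bump: 2 enters row 1 and ejects 1. So w(2) = 1. P is now [[2]].
Step i=1: Q has 1 at row 1, column 1; remove that cell from P, ejecting 2. So w(1) = 2. P is now [].

So w = 2 1 6 5 3 4.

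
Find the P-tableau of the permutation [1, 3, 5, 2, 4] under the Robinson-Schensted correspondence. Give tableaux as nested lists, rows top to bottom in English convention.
P = [[1, 2, 4], [3, 5]]

Insert 1: appended to row 1. P = [[1]].
Insert 3: appended to row 1. P = [[1, 3]].
Insert 5: appended to row 1. P = [[1, 3, 5]].
Insert 2: 2 bumps 3 from row 1; 3 starts row 2. P = [[1, 2, 5], [3]].
Insert 4: 4 bumps 5 from row 1; 5 appends to row 2. P = [[1, 2, 4], [3, 5]].

So P = [[1, 2, 4], [3, 5]].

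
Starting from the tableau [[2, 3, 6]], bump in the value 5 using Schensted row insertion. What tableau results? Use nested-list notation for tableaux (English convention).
[[2, 3, 5], [6]]

In row 1, 5 replaces 6 (the leftmost entry greater than 5); 6 is bumped to row 2. 6 starts a new row 2. The new tableau is [[2, 3, 5], [6]].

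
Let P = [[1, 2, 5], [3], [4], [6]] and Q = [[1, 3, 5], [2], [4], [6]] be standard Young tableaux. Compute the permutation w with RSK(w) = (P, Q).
Reverse the RSK construction: for i from n down to 1, find the cell of Q containing i, remove the entry at that cell from P, and reverse-bump it up through P; the value ejected from row 1 is w(i).

Step i=6: Q has 6 at row 4, column 1; remove 6 from row 4 of P and reverse-bump: 6 enters row 3 and ejects 4; 4 enters row 2 and ejects 3; 3 enters row 1 and ejects 2. So w(6) = 2. P is now [[1, 3, 5], [4], [6]].
Step i=5: Q has 5 at row 1, column 3; remove that cell from P, ejecting 5. So w(5) = 5. P is now [[1, 3], [4], [6]].
Step i=4: Q has 4 at row 3, column 1; remove 6 from row 3 of P and reverse-bump: 6 enters row 2 and ejects 4; 4 enters row 1 and ejects 3. So w(4) = 3. P is now [[1, 4], [6]].
Step i=3: Q has 3 at row 1, column 2; remove that cell from P, ejecting 4. So w(3) = 4. P is now [[1], [6]].
Step i=2: Q has 2 at row 2, column 1; remove 6 from row 2 of P and reverse-bump: 6 enters row 1 and ejects 1. So w(2) = 1. P is now [[6]].
Step i=1: Q has 1 at row 1, column 1; remove that cell from P, ejecting 6. So w(1) = 6. P is now [].

So w = 6 1 4 3 5 2.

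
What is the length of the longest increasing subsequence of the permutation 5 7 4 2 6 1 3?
2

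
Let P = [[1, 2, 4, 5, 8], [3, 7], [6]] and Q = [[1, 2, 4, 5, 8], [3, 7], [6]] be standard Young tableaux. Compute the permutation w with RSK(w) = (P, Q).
Reverse the RSK construction: for i from n down to 1, find the cell of Q containing i, remove the entry at that cell from P, and reverse-bump it up through P; the value ejected from row 1 is w(i).

Step i=8: Q has 8 at row 1, column 5; remove that cell from P, ejecting 8. So w(8) = 8. P is now [[1, 2, 4, 5], [3, 7], [6]].
Step i=7: Q has 7 at row 2, column 2; remove 7 from row 2 of P and reverse-bump: 7 enters row 1 and ejects 5. So w(7) = 5. P is now [[1, 2, 4, 7], [3], [6]].
Step i=6: Q has 6 at row 3, column 1; remove 6 from row 3 of P and reverse-bump: 6 enters row 2 and ejects 3; 3 enters row 1 and ejects 2. So w(6) = 2. P is now [[1, 3, 4, 7], [6]].
Step i=5: Q has 5 at row 1, column 4; remove that cell from P, ejecting 7. So w(5) = 7. P is now [[1, 3, 4], [6]].
Step i=4: Q has 4 at row 1, column 3; remove that cell from P, ejecting 4. So w(4) = 4. P is now [[1, 3], [6]].
Step i=3: Q has 3 at row 2, column 1; remove 6 from row 2 of P and reverse-bump: 6 enters row 1 and ejects 3. So w(3) = 3. P is now [[1, 6]].
Step i=2: Q has 2 at row 1, column 2; remove that cell from P, ejecting 6. So w(2) = 6. P is now [[1]].
Step i=1: Q has 1 at row 1, column 1; remove that cell from P, ejecting 1. So w(1) = 1. P is now [].

So w = 1 6 3 4 7 2 5 8.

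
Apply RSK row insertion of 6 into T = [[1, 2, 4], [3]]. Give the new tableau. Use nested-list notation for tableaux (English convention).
6 is larger than every entry of row 1, so it is appended to row 1. The new tableau is [[1, 2, 4, 6], [3]].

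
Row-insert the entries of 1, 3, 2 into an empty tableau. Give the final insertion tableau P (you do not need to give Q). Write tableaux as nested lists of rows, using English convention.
Insert 1: appended to row 1. P = [[1]].
Insert 3: appended to row 1. P = [[1, 3]].
Insert 2: 2 bumps 3 from row 1; 3 starts row 2. P = [[1, 2], [3]].

So P = [[1, 2], [3]].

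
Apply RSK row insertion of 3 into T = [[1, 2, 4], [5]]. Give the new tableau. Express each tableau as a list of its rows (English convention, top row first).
In row 1, 3 replaces 4 (the leftmost entry greater than 3); 4 is bumped to row 2. In row 2, 4 replaces 5 (the leftmost entry greater than 4); 5 is bumped to row 3. 5 starts a new row 3. The new tableau is [[1, 2, 3], [4], [5]].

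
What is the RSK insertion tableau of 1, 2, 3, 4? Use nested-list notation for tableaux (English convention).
P = [[1, 2, 3, 4]]

Insert 1: appended to row 1. P = [[1]].
Insert 2: appended to row 1. P = [[1, 2]].
Insert 3: appended to row 1. P = [[1, 2, 3]].
Insert 4: appended to row 1. P = [[1, 2, 3, 4]].

So P = [[1, 2, 3, 4]].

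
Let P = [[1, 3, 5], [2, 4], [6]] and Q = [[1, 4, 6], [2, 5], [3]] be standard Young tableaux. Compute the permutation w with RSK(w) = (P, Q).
6 2 1 4 3 5

Reverse RSK: for i = n, n-1, ..., 1, locate i in Q, remove the corresponding corner cell from P, and reverse-bump its entry up through P; the value ejected from row 1 is w(i).

So w = 6 2 1 4 3 5.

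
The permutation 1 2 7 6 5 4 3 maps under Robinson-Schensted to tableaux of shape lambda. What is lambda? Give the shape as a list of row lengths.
RSK row insertion gives P = [[1, 2, 3], [4], [5], [6], [7]], which has shape [3, 1, 1, 1, 1].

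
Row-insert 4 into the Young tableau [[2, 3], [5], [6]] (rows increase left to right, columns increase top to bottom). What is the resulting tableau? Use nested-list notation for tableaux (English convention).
4 is larger than every entry of row 1, so it is appended to row 1. The new tableau is [[2, 3, 4], [5], [6]].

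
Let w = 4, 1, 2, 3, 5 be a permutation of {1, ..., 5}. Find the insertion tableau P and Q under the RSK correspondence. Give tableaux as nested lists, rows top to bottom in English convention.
P = [[1, 2, 3, 5], [4]], Q = [[1, 3, 4, 5], [2]]

Insert each entry of the permutation into P by Schensted row insertion, recording in Q the position of each new cell.

Insert 4: appended to row 1. P = [[4]], Q = [[1]].
Insert 1: 1 bumps 4 from row 1; 4 starts row 2. P = [[1], [4]], Q = [[1], [2]].
Insert 2: appended to row 1. P = [[1, 2], [4]], Q = [[1, 3], [2]].
Insert 3: appended to row 1. P = [[1, 2, 3], [4]], Q = [[1, 3, 4], [2]].
Insert 5: appended to row 1. P = [[1, 2, 3, 5], [4]], Q = [[1, 3, 4, 5], [2]].

So P = [[1, 2, 3, 5], [4]], Q = [[1, 3, 4, 5], [2]].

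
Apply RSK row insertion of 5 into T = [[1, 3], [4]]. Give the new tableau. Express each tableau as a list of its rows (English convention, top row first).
5 is larger than every entry of row 1, so it is appended to row 1. The new tableau is [[1, 3, 5], [4]].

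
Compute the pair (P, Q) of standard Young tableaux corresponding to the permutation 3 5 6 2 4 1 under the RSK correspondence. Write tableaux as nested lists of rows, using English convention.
P = [[1, 4, 6], [2, 5], [3]], Q = [[1, 2, 3], [4, 5], [6]]

Insert each entry of the permutation into P by Schensted row insertion, recording in Q the position of each new cell.

Insert 3: appended to row 1. P = [[3]].
Insert 5: appended to row 1. P = [[3, 5]].
Insert 6: appended to row 1. P = [[3, 5, 6]].
Insert 2: 2 bumps 3 from row 1; 3 starts row 2. P = [[2, 5, 6], [3]].
Insert 4: 4 bumps 5 from row 1; 5 appends to row 2. P = [[2, 4, 6], [3, 5]].
Insert 1: 1 bumps 2 from row 1; 2 bumps 3 from row 2; 3 starts row 3. P = [[1, 4, 6], [2, 5], [3]].

So P = [[1, 4, 6], [2, 5], [3]], Q = [[1, 2, 3], [4, 5], [6]].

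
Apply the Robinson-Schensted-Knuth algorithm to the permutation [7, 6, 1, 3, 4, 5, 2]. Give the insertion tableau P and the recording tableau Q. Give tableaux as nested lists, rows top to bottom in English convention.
P = [[1, 2, 4, 5], [3], [6], [7]], Q = [[1, 4, 5, 6], [2], [3], [7]]

Insert each entry of the permutation into P by Schensted row insertion, recording in Q the position of each new cell.

Insert 7: appended to row 1. P = [[7]].
Insert 6: 6 bumps 7 from row 1; 7 starts row 2. P = [[6], [7]].
Insert 1: 1 bumps 6 from row 1; 6 bumps 7 from row 2; 7 starts row 3. P = [[1], [6], [7]].
Insert 3: appended to row 1. P = [[1, 3], [6], [7]].
Insert 4: appended to row 1. P = [[1, 3, 4], [6], [7]].
Insert 5: appended to row 1. P = [[1, 3, 4, 5], [6], [7]].
Insert 2: 2 bumps 3 from row 1; 3 bumps 6 from row 2; 6 bumps 7 from row 3; 7 starts row 4. P = [[1, 2, 4, 5], [3], [6], [7]].

So P = [[1, 2, 4, 5], [3], [6], [7]], Q = [[1, 4, 5, 6], [2], [3], [7]].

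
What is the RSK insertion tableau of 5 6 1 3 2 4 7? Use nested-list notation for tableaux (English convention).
Insert 5: appended to row 1. P = [[5]].
Insert 6: appended to row 1. P = [[5, 6]].
Insert 1: 1 bumps 5 from row 1; 5 starts row 2. P = [[1, 6], [5]].
Insert 3: 3 bumps 6 from row 1; 6 appends to row 2. P = [[1, 3], [5, 6]].
Insert 2: 2 bumps 3 from row 1; 3 bumps 5 from row 2; 5 starts row 3. P = [[1, 2], [3, 6], [5]].
Insert 4: appended to row 1. P = [[1, 2, 4], [3, 6], [5]].
Insert 7: appended to row 1. P = [[1, 2, 4, 7], [3, 6], [5]].

So P = [[1, 2, 4, 7], [3, 6], [5]].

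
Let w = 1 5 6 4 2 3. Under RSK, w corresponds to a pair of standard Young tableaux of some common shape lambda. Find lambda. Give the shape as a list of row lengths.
Row-insert each entry into an empty tableau.

After inserting 1: P = [[1]].
After inserting 5: P = [[1, 5]].
After inserting 6: P = [[1, 5, 6]].
After inserting 4: P = [[1, 4, 6], [5]].
After inserting 2: P = [[1, 2, 6], [4], [5]].
After inserting 3: P = [[1, 2, 3], [4, 6], [5]].

The final insertion tableau P = [[1, 2, 3], [4, 6], [5]] has shape [3, 2, 1].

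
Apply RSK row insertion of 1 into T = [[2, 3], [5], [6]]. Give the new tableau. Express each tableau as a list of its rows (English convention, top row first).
[[1, 3], [2], [5], [6]]

In row 1, 1 replaces 2 (the leftmost entry greater than 1); 2 is bumped to row 2. In row 2, 2 replaces 5 (the leftmost entry greater than 2); 5 is bumped to row 3. In row 3, 5 replaces 6 (the leftmost entry greater than 5); 6 is bumped to row 4. 6 starts a new row 4. The new tableau is [[1, 3], [2], [5], [6]].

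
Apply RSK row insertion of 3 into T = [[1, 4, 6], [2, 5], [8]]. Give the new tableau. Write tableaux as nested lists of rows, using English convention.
[[1, 3, 6], [2, 4], [5], [8]]

In row 1, 3 replaces 4 (the leftmost entry greater than 3); 4 is bumped to row 2. In row 2, 4 replaces 5 (the leftmost entry greater than 4); 5 is bumped to row 3. In row 3, 5 replaces 8 (the leftmost entry greater than 5); 8 is bumped to row 4. 8 starts a new row 4. The new tableau is [[1, 3, 6], [2, 4], [5], [8]].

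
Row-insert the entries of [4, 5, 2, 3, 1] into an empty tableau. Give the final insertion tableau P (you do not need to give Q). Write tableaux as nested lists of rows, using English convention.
P = [[1, 3], [2, 5], [4]]

Insert 4: appended to row 1. P = [[4]].
Insert 5: appended to row 1. P = [[4, 5]].
Insert 2: 2 bumps 4 from row 1; 4 starts row 2. P = [[2, 5], [4]].
Insert 3: 3 bumps 5 from row 1; 5 appends to row 2. P = [[2, 3], [4, 5]].
Insert 1: 1 bumps 2 from row 1; 2 bumps 4 from row 2; 4 starts row 3. P = [[1, 3], [2, 5], [4]].

So P = [[1, 3], [2, 5], [4]].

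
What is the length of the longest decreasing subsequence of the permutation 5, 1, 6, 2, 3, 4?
2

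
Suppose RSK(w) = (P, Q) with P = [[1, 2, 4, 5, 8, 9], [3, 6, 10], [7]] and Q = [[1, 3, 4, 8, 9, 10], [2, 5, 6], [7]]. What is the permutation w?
Reverse the RSK construction: for i from n down to 1, find the cell of Q containing i, remove the entry at that cell from P, and reverse-bump it up through P; the value ejected from row 1 is w(i).

Step i=10: Q has 10 at row 1, column 6; remove that cell from P, ejecting 9. So w(10) = 9. P is now [[1, 2, 4, 5, 8], [3, 6, 10], [7]].
Step i=9: Q has 9 at row 1, column 5; remove that cell from P, ejecting 8. So w(9) = 8. P is now [[1, 2, 4, 5], [3, 6, 10], [7]].
Step i=8: Q has 8 at row 1, column 4; remove that cell from P, ejecting 5. So w(8) = 5. P is now [[1, 2, 4], [3, 6, 10], [7]].
Step i=7: Q has 7 at row 3, column 1; remove 7 from row 3 of P and reverse-bump: 7 enters row 2 and ejects 6; 6 enters row 1 and ejects 4. So w(7) = 4. P is now [[1, 2, 6], [3, 7, 10]].
Step i=6: Q has 6 at row 2, column 3; remove 10 from row 2 of P and reverse-bump: 10 enters row 1 and ejects 6. So w(6) = 6. P is now [[1, 2, 10], [3, 7]].
Step i=5: Q has 5 at row 2, column 2; remove 7 from row 2 of P and reverse-bump: 7 enters row 1 and ejects 2. So w(5) = 2. P is now [[1, 7, 10], [3]].
Step i=4: Q has 4 at row 1, column 3; remove that cell from P, ejecting 10. So w(4) = 10. P is now [[1, 7], [3]].
Step i=3: Q has 3 at row 1, column 2; remove that cell from P, ejecting 7. So w(3) = 7. P is now [[1], [3]].
Step i=2: Q has 2 at row 2, column 1; remove 3 from row 2 of P and reverse-bump: 3 enters row 1 and ejects 1. So w(2) = 1. P is now [[3]].
Step i=1: Q has 1 at row 1, column 1; remove that cell from P, ejecting 3. So w(1) = 3. P is now [].

So w = 3 1 7 10 2 6 4 5 8 9.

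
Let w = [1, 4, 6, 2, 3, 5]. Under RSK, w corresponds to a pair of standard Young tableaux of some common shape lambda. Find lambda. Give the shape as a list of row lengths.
[4, 2]

Row-insert each entry into an empty tableau.

After inserting 1: P = [[1]].
After inserting 4: P = [[1, 4]].
After inserting 6: P = [[1, 4, 6]].
After inserting 2: P = [[1, 2, 6], [4]].
After inserting 3: P = [[1, 2, 3], [4, 6]].
After inserting 5: P = [[1, 2, 3, 5], [4, 6]].

The final insertion tableau P = [[1, 2, 3, 5], [4, 6]] has shape [4, 2].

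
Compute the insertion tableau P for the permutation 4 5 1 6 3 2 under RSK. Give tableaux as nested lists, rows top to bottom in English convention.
P = [[1, 2, 6], [3, 5], [4]]

After inserting 4: P = [[4]].
After inserting 5: P = [[4, 5]].
After inserting 1: P = [[1, 5], [4]].
After inserting 6: P = [[1, 5, 6], [4]].
After inserting 3: P = [[1, 3, 6], [4, 5]].
After inserting 2: P = [[1, 2, 6], [3, 5], [4]].

So P = [[1, 2, 6], [3, 5], [4]].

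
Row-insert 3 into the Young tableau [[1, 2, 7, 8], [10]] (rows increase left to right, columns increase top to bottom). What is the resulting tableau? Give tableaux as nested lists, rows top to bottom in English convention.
In row 1, 3 replaces 7 (the leftmost entry greater than 3); 7 is bumped to row 2. In row 2, 7 replaces 10 (the leftmost entry greater than 7); 10 is bumped to row 3. 10 starts a new row 3. The new tableau is [[1, 2, 3, 8], [7], [10]].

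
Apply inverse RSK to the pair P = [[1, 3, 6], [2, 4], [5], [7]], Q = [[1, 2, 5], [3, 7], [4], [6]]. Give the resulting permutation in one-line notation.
Reverse RSK: for i = n, n-1, ..., 1, locate i in Q, remove the corresponding corner cell from P, and reverse-bump its entry up through P; the value ejected from row 1 is w(i).

So w = 2 7 5 4 6 1 3.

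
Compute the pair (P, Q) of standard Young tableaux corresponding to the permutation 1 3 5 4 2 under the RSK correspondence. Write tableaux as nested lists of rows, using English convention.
Insert each entry of the permutation into P by Schensted row insertion, recording in Q the position of each new cell.

Insert 1: appended to row 1. P = [[1]].
Insert 3: appended to row 1. P = [[1, 3]].
Insert 5: appended to row 1. P = [[1, 3, 5]].
Insert 4: 4 bumps 5 from row 1; 5 starts row 2. P = [[1, 3, 4], [5]].
Insert 2: 2 bumps 3 from row 1; 3 bumps 5 from row 2; 5 starts row 3. P = [[1, 2, 4], [3], [5]].

So P = [[1, 2, 4], [3], [5]], Q = [[1, 2, 3], [4], [5]].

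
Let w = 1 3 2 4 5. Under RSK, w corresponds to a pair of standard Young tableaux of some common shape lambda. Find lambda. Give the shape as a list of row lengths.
Row-insert each entry into an empty tableau.

After inserting 1: P = [[1]].
After inserting 3: P = [[1, 3]].
After inserting 2: P = [[1, 2], [3]].
After inserting 4: P = [[1, 2, 4], [3]].
After inserting 5: P = [[1, 2, 4, 5], [3]].

The final insertion tableau P = [[1, 2, 4, 5], [3]] has shape [4, 1].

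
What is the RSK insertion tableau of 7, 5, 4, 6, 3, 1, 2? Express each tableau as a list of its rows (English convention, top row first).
Insert 7: appended to row 1. P = [[7]].
Insert 5: 5 bumps 7 from row 1; 7 starts row 2. P = [[5], [7]].
Insert 4: 4 bumps 5 from row 1; 5 bumps 7 from row 2; 7 starts row 3. P = [[4], [5], [7]].
Insert 6: appended to row 1. P = [[4, 6], [5], [7]].
Insert 3: 3 bumps 4 from row 1; 4 bumps 5 from row 2; 5 bumps 7 from row 3; 7 starts row 4. P = [[3, 6], [4], [5], [7]].
Insert 1: 1 bumps 3 from row 1; 3 bumps 4 from row 2; 4 bumps 5 from row 3; 5 bumps 7 from row 4; 7 starts row 5. P = [[1, 6], [3], [4], [5], [7]].
Insert 2: 2 bumps 6 from row 1; 6 appends to row 2. P = [[1, 2], [3, 6], [4], [5], [7]].

So P = [[1, 2], [3, 6], [4], [5], [7]].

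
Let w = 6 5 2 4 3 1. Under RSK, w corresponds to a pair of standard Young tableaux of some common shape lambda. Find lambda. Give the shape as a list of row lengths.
Row-insert each entry into an empty tableau.

After inserting 6: P = [[6]].
After inserting 5: P = [[5], [6]].
After inserting 2: P = [[2], [5], [6]].
After inserting 4: P = [[2, 4], [5], [6]].
After inserting 3: P = [[2, 3], [4], [5], [6]].
After inserting 1: P = [[1, 3], [2], [4], [5], [6]].

The final insertion tableau P = [[1, 3], [2], [4], [5], [6]] has shape [2, 1, 1, 1, 1].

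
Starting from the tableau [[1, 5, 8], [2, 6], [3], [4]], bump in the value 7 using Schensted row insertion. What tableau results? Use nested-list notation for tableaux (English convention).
[[1, 5, 7], [2, 6, 8], [3], [4]]

In row 1, 7 replaces 8 (the leftmost entry greater than 7); 8 is bumped to row 2. 8 is appended to row 2. The new tableau is [[1, 5, 7], [2, 6, 8], [3], [4]].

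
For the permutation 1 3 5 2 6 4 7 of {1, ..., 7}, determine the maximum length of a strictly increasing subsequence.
5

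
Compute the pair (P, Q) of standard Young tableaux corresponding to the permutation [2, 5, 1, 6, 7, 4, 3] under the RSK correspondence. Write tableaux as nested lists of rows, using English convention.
P = [[1, 3, 6, 7], [2, 4], [5]], Q = [[1, 2, 4, 5], [3, 6], [7]]

Insert each entry of the permutation into P by Schensted row insertion, recording in Q the position of each new cell.

After inserting 2: P = [[2]].
After inserting 5: P = [[2, 5]].
After inserting 1: P = [[1, 5], [2]].
After inserting 6: P = [[1, 5, 6], [2]].
After inserting 7: P = [[1, 5, 6, 7], [2]].
After inserting 4: P = [[1, 4, 6, 7], [2, 5]].
After inserting 3: P = [[1, 3, 6, 7], [2, 4], [5]].

So P = [[1, 3, 6, 7], [2, 4], [5]], Q = [[1, 2, 4, 5], [3, 6], [7]].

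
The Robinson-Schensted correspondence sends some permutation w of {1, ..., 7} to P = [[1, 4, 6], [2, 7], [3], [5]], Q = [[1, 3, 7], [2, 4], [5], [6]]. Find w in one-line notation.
Reverse RSK: for i = n, n-1, ..., 1, locate i in Q, remove the corresponding corner cell from P, and reverse-bump its entry up through P; the value ejected from row 1 is w(i).

So w = 5 3 7 4 2 1 6.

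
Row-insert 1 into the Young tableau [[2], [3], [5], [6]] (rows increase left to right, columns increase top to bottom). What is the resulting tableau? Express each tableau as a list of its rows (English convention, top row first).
[[1], [2], [3], [5], [6]]

In row 1, 1 replaces 2 (the leftmost entry greater than 1); 2 is bumped to row 2. In row 2, 2 replaces 3 (the leftmost entry greater than 2); 3 is bumped to row 3. In row 3, 3 replaces 5 (the leftmost entry greater than 3); 5 is bumped to row 4. In row 4, 5 replaces 6 (the leftmost entry greater than 5); 6 is bumped to row 5. 6 starts a new row 5. The new tableau is [[1], [2], [3], [5], [6]].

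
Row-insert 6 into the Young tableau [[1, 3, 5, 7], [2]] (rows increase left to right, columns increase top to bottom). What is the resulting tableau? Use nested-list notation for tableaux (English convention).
In row 1, 6 replaces 7 (the leftmost entry greater than 6); 7 is bumped to row 2. 7 is appended to row 2. The new tableau is [[1, 3, 5, 6], [2, 7]].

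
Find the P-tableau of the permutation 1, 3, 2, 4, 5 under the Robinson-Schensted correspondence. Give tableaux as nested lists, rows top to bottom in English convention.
After inserting 1: P = [[1]].
After inserting 3: P = [[1, 3]].
After inserting 2: P = [[1, 2], [3]].
After inserting 4: P = [[1, 2, 4], [3]].
After inserting 5: P = [[1, 2, 4, 5], [3]].

So P = [[1, 2, 4, 5], [3]].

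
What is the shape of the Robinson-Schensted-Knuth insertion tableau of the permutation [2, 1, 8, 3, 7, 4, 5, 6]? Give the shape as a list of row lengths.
Row-insert each entry into an empty tableau.

After inserting 2: P = [[2]].
After inserting 1: P = [[1], [2]].
After inserting 8: P = [[1, 8], [2]].
After inserting 3: P = [[1, 3], [2, 8]].
After inserting 7: P = [[1, 3, 7], [2, 8]].
After inserting 4: P = [[1, 3, 4], [2, 7], [8]].
After inserting 5: P = [[1, 3, 4, 5], [2, 7], [8]].
After inserting 6: P = [[1, 3, 4, 5, 6], [2, 7], [8]].

The final insertion tableau P = [[1, 3, 4, 5, 6], [2, 7], [8]] has shape [5, 2, 1].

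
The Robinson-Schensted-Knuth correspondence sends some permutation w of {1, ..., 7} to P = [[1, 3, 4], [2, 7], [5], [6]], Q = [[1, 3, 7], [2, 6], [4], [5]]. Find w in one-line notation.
Reverse the RSK construction: for i from n down to 1, find the cell of Q containing i, remove the entry at that cell from P, and reverse-bump it up through P; the value ejected from row 1 is w(i).

Step i=7: Q has 7 at row 1, column 3; remove that cell from P, ejecting 4. So w(7) = 4. P is now [[1, 3], [2, 7], [5], [6]].
Step i=6: Q has 6 at row 2, column 2; remove 7 from row 2 of P and reverse-bump: 7 enters row 1 and ejects 3. So w(6) = 3. P is now [[1, 7], [2], [5], [6]].
Step i=5: Q has 5 at row 4, column 1; remove 6 from row 4 of P and reverse-bump: 6 enters row 3 and ejects 5; 5 enters row 2 and ejects 2; 2 enters row 1 and ejects 1. So w(5) = 1. P is now [[2, 7], [5], [6]].
Step i=4: Q has 4 at row 3, column 1; remove 6 from row 3 of P and reverse-bump: 6 enters row 2 and ejects 5; 5 enters row 1 and ejects 2. So w(4) = 2. P is now [[5, 7], [6]].
Step i=3: Q has 3 at row 1, column 2; remove that cell from P, ejecting 7. So w(3) = 7. P is now [[5], [6]].
Step i=2: Q has 2 at row 2, column 1; remove 6 from row 2 of P and reverse-bump: 6 enters row 1 and ejects 5. So w(2) = 5. P is now [[6]].
Step i=1: Q has 1 at row 1, column 1; remove that cell from P, ejecting 6. So w(1) = 6. P is now [].

So w = 6 5 7 2 1 3 4.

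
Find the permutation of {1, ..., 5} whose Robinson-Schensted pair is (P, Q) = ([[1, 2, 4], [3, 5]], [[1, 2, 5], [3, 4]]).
Reverse the RSK construction: for i from n down to 1, find the cell of Q containing i, remove the entry at that cell from P, and reverse-bump it up through P; the value ejected from row 1 is w(i).

Step i=5: Q has 5 at row 1, column 3; remove that cell from P, ejecting 4. So w(5) = 4. P is now [[1, 2], [3, 5]].
Step i=4: Q has 4 at row 2, column 2; remove 5 from row 2 of P and reverse-bump: 5 enters row 1 and ejects 2. So w(4) = 2. P is now [[1, 5], [3]].
Step i=3: Q has 3 at row 2, column 1; remove 3 from row 2 of P and reverse-bump: 3 enters row 1 and ejects 1. So w(3) = 1. P is now [[3, 5]].
Step i=2: Q has 2 at row 1, column 2; remove that cell from P, ejecting 5. So w(2) = 5. P is now [[3]].
Step i=1: Q has 1 at row 1, column 1; remove that cell from P, ejecting 3. So w(1) = 3. P is now [].

So w = 3 5 1 2 4.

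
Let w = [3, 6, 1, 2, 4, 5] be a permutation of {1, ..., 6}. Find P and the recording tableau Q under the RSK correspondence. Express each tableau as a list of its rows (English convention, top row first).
P = [[1, 2, 4, 5], [3, 6]], Q = [[1, 2, 5, 6], [3, 4]]

Insert each entry of the permutation into P by Schensted row insertion, recording in Q the position of each new cell.

Insert 3: appended to row 1. P = [[3]].
Insert 6: appended to row 1. P = [[3, 6]].
Insert 1: 1 bumps 3 from row 1; 3 starts row 2. P = [[1, 6], [3]].
Insert 2: 2 bumps 6 from row 1; 6 appends to row 2. P = [[1, 2], [3, 6]].
Insert 4: appended to row 1. P = [[1, 2, 4], [3, 6]].
Insert 5: appended to row 1. P = [[1, 2, 4, 5], [3, 6]].

So P = [[1, 2, 4, 5], [3, 6]], Q = [[1, 2, 5, 6], [3, 4]].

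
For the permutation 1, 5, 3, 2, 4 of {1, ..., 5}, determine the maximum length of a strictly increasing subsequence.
3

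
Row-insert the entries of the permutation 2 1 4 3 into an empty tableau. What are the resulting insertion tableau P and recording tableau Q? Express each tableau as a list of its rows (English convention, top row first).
Insert each entry of the permutation into P by Schensted row insertion, recording in Q the position of each new cell.

Insert 2: appended to row 1. P = [[2]].
Insert 1: 1 bumps 2 from row 1; 2 starts row 2. P = [[1], [2]].
Insert 4: appended to row 1. P = [[1, 4], [2]].
Insert 3: 3 bumps 4 from row 1; 4 appends to row 2. P = [[1, 3], [2, 4]].

So P = [[1, 3], [2, 4]], Q = [[1, 3], [2, 4]].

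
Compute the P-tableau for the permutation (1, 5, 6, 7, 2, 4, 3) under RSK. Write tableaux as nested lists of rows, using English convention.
P = [[1, 2, 3, 7], [4, 6], [5]]

Insert 1: appended to row 1. P = [[1]].
Insert 5: appended to row 1. P = [[1, 5]].
Insert 6: appended to row 1. P = [[1, 5, 6]].
Insert 7: appended to row 1. P = [[1, 5, 6, 7]].
Insert 2: 2 bumps 5 from row 1; 5 starts row 2. P = [[1, 2, 6, 7], [5]].
Insert 4: 4 bumps 6 from row 1; 6 appends to row 2. P = [[1, 2, 4, 7], [5, 6]].
Insert 3: 3 bumps 4 from row 1; 4 bumps 5 from row 2; 5 starts row 3. P = [[1, 2, 3, 7], [4, 6], [5]].

So P = [[1, 2, 3, 7], [4, 6], [5]].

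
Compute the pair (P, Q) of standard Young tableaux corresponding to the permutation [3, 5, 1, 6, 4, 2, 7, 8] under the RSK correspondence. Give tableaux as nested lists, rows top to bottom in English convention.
Insert each entry of the permutation into P by Schensted row insertion, recording in Q the position of each new cell.

After inserting 3: P = [[3]].
After inserting 5: P = [[3, 5]].
After inserting 1: P = [[1, 5], [3]].
After inserting 6: P = [[1, 5, 6], [3]].
After inserting 4: P = [[1, 4, 6], [3, 5]].
After inserting 2: P = [[1, 2, 6], [3, 4], [5]].
After inserting 7: P = [[1, 2, 6, 7], [3, 4], [5]].
After inserting 8: P = [[1, 2, 6, 7, 8], [3, 4], [5]].

So P = [[1, 2, 6, 7, 8], [3, 4], [5]], Q = [[1, 2, 4, 7, 8], [3, 5], [6]].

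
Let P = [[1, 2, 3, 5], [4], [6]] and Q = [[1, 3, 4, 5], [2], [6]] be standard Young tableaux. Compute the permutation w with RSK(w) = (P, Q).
Reverse the RSK construction: for i from n down to 1, find the cell of Q containing i, remove the entry at that cell from P, and reverse-bump it up through P; the value ejected from row 1 is w(i).

Step i=6: Q has 6 at row 3, column 1; remove 6 from row 3 of P and reverse-bump: 6 enters row 2 and ejects 4; 4 enters row 1 and ejects 3. So w(6) = 3. P is now [[1, 2, 4, 5], [6]].
Step i=5: Q has 5 at row 1, column 4; remove that cell from P, ejecting 5. So w(5) = 5. P is now [[1, 2, 4], [6]].
Step i=4: Q has 4 at row 1, column 3; remove that cell from P, ejecting 4. So w(4) = 4. P is now [[1, 2], [6]].
Step i=3: Q has 3 at row 1, column 2; remove that cell from P, ejecting 2. So w(3) = 2. P is now [[1], [6]].
Step i=2: Q has 2 at row 2, column 1; remove 6 from row 2 of P and reverse-bump: 6 enters row 1 and ejects 1. So w(2) = 1. P is now [[6]].
Step i=1: Q has 1 at row 1, column 1; remove that cell from P, ejecting 6. So w(1) = 6. P is now [].

So w = 6 1 2 4 5 3.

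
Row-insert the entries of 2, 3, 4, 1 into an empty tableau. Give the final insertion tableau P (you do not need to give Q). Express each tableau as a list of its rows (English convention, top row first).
P = [[1, 3, 4], [2]]

Insert 2: appended to row 1. P = [[2]].
Insert 3: appended to row 1. P = [[2, 3]].
Insert 4: appended to row 1. P = [[2, 3, 4]].
Insert 1: 1 bumps 2 from row 1; 2 starts row 2. P = [[1, 3, 4], [2]].

So P = [[1, 3, 4], [2]].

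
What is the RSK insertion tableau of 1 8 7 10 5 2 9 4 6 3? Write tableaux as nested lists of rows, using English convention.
P = [[1, 2, 3, 6], [4, 9], [5, 10], [7], [8]]

After inserting 1: P = [[1]].
After inserting 8: P = [[1, 8]].
After inserting 7: P = [[1, 7], [8]].
After inserting 10: P = [[1, 7, 10], [8]].
After inserting 5: P = [[1, 5, 10], [7], [8]].
After inserting 2: P = [[1, 2, 10], [5], [7], [8]].
After inserting 9: P = [[1, 2, 9], [5, 10], [7], [8]].
After inserting 4: P = [[1, 2, 4], [5, 9], [7, 10], [8]].
After inserting 6: P = [[1, 2, 4, 6], [5, 9], [7, 10], [8]].
After inserting 3: P = [[1, 2, 3, 6], [4, 9], [5, 10], [7], [8]].

So P = [[1, 2, 3, 6], [4, 9], [5, 10], [7], [8]].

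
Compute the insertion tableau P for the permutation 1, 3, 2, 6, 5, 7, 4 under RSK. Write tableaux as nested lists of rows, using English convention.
Insert 1: appended to row 1. P = [[1]].
Insert 3: appended to row 1. P = [[1, 3]].
Insert 2: 2 bumps 3 from row 1; 3 starts row 2. P = [[1, 2], [3]].
Insert 6: appended to row 1. P = [[1, 2, 6], [3]].
Insert 5: 5 bumps 6 from row 1; 6 appends to row 2. P = [[1, 2, 5], [3, 6]].
Insert 7: appended to row 1. P = [[1, 2, 5, 7], [3, 6]].
Insert 4: 4 bumps 5 from row 1; 5 bumps 6 from row 2; 6 starts row 3. P = [[1, 2, 4, 7], [3, 5], [6]].

So P = [[1, 2, 4, 7], [3, 5], [6]].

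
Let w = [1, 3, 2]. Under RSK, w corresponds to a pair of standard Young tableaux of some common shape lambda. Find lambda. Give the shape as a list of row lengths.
[2, 1]

RSK row insertion gives P = [[1, 2], [3]], which has shape [2, 1].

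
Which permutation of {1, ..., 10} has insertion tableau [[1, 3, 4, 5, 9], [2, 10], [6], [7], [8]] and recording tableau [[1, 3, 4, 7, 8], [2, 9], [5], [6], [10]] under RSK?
Reverse the RSK construction: for i from n down to 1, find the cell of Q containing i, remove the entry at that cell from P, and reverse-bump it up through P; the value ejected from row 1 is w(i).

Step i=10: Q has 10 at row 5, column 1; remove 8 from row 5 of P and reverse-bump: 8 enters row 4 and ejects 7; 7 enters row 3 and ejects 6; 6 enters row 2 and ejects 2; 2 enters row 1 and ejects 1. So w(10) = 1. P is now [[2, 3, 4, 5, 9], [6, 10], [7], [8]].
Step i=9: Q has 9 at row 2, column 2; remove 10 from row 2 of P and reverse-bump: 10 enters row 1 and ejects 9. So w(9) = 9. P is now [[2, 3, 4, 5, 10], [6], [7], [8]].
Step i=8: Q has 8 at row 1, column 5; remove that cell from P, ejecting 10. So w(8) = 10. P is now [[2, 3, 4, 5], [6], [7], [8]].
Step i=7: Q has 7 at row 1, column 4; remove that cell from P, ejecting 5. So w(7) = 5. P is now [[2, 3, 4], [6], [7], [8]].
Step i=6: Q has 6 at row 4, column 1; remove 8 from row 4 of P and reverse-bump: 8 enters row 3 and ejects 7; 7 enters row 2 and ejects 6; 6 enters row 1 and ejects 4. So w(6) = 4. P is now [[2, 3, 6], [7], [8]].
Step i=5: Q has 5 at row 3, column 1; remove 8 from row 3 of P and reverse-bump: 8 enters row 2 and ejects 7; 7 enters row 1 and ejects 6. So w(5) = 6. P is now [[2, 3, 7], [8]].
Step i=4: Q has 4 at row 1, column 3; remove that cell from P, ejecting 7. So w(4) = 7. P is now [[2, 3], [8]].
Step i=3: Q has 3 at row 1, column 2; remove that cell from P, ejecting 3. So w(3) = 3. P is now [[2], [8]].
Step i=2: Q has 2 at row 2, column 1; remove 8 from row 2 of P and reverse-bump: 8 enters row 1 and ejects 2. So w(2) = 2. P is now [[8]].
Step i=1: Q has 1 at row 1, column 1; remove that cell from P, ejecting 8. So w(1) = 8. P is now [].

So w = 8 2 3 7 6 4 5 10 9 1.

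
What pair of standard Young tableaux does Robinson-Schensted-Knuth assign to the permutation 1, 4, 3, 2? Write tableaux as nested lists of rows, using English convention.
P = [[1, 2], [3], [4]], Q = [[1, 2], [3], [4]]

Insert each entry of the permutation into P by Schensted row insertion, recording in Q the position of each new cell.

Insert 1: appended to row 1. P = [[1]], Q = [[1]].
Insert 4: appended to row 1. P = [[1, 4]], Q = [[1, 2]].
Insert 3: 3 bumps 4 from row 1; 4 starts row 2. P = [[1, 3], [4]], Q = [[1, 2], [3]].
Insert 2: 2 bumps 3 from row 1; 3 bumps 4 from row 2; 4 starts row 3. P = [[1, 2], [3], [4]], Q = [[1, 2], [3], [4]].

So P = [[1, 2], [3], [4]], Q = [[1, 2], [3], [4]].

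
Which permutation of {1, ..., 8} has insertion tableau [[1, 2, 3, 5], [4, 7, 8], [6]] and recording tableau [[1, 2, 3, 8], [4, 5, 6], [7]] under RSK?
Reverse the RSK construction: for i from n down to 1, find the cell of Q containing i, remove the entry at that cell from P, and reverse-bump it up through P; the value ejected from row 1 is w(i).

Step i=8: Q has 8 at row 1, column 4; remove that cell from P, ejecting 5. So w(8) = 5. P is now [[1, 2, 3], [4, 7, 8], [6]].
Step i=7: Q has 7 at row 3, column 1; remove 6 from row 3 of P and reverse-bump: 6 enters row 2 and ejects 4; 4 enters row 1 and ejects 3. So w(7) = 3. P is now [[1, 2, 4], [6, 7, 8]].
Step i=6: Q has 6 at row 2, column 3; remove 8 from row 2 of P and reverse-bump: 8 enters row 1 and ejects 4. So w(6) = 4. P is now [[1, 2, 8], [6, 7]].
Step i=5: Q has 5 at row 2, column 2; remove 7 from row 2 of P and reverse-bump: 7 enters row 1 and ejects 2. So w(5) = 2. P is now [[1, 7, 8], [6]].
Step i=4: Q has 4 at row 2, column 1; remove 6 from row 2 of P and reverse-bump: 6 enters row 1 and ejects 1. So w(4) = 1. P is now [[6, 7, 8]].
Step i=3: Q has 3 at row 1, column 3; remove that cell from P, ejecting 8. So w(3) = 8. P is now [[6, 7]].
Step i=2: Q has 2 at row 1, column 2; remove that cell from P, ejecting 7. So w(2) = 7. P is now [[6]].
Step i=1: Q has 1 at row 1, column 1; remove that cell from P, ejecting 6. So w(1) = 6. P is now [].

So w = 6 7 8 1 2 4 3 5.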